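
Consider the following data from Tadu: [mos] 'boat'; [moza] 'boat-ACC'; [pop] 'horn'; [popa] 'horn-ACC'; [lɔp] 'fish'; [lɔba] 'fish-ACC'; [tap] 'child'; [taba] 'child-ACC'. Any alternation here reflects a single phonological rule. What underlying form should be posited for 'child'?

/tab/

'child' shows [p] ~ [b] at the end of the stem ([tap] vs [taba]).
If /p/ were underlying and a rule turned it into [b] before the ACC suffix, 'horn' would also alternate; but it has [p] in both [pop] and [popa].
The underlying segment must be /b/; voiced obstruents become voiceless word-finally, yielding [p] there.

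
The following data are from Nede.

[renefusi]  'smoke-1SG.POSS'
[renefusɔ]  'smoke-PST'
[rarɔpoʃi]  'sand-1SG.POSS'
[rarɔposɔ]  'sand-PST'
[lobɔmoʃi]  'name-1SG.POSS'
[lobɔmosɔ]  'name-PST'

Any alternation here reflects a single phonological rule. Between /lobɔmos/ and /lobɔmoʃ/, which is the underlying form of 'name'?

The stem for 'name' ends in [ʃ] in [lobɔmoʃi] but [s] in [lobɔmosɔ].
The stem 'smoke' ([renefusi], [renefusɔ]) shows [s] unchanged in both environments, so [s] cannot be basic with [ʃ] derived before the 1SG.POSS suffix.
The alternation reflects depalatalization: palato-alveolar /ʃ/ becomes [s] when no front vowel follows. /ʃ/ is underlying.

/lobɔmoʃ/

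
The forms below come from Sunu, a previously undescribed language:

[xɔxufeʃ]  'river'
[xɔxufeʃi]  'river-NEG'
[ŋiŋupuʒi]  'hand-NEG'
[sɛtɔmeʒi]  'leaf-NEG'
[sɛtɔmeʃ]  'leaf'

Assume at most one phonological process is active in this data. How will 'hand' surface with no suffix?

[ŋiŋupuʃ]

In [sɛtɔmeʃ] and [sɛtɔmeʒi] the final segment of 'leaf' alternates: [ʃ] ~ [ʒ].
But 'river' keeps [ʃ] in both environments ([xɔxufeʃ], [xɔxufeʃi]), so there is no rule changing /ʃ/ to [ʒ] before the NEG suffix.
Therefore /ʒ/ is basic and [ʃ] is derived by word-final obstruent devoicing (voiced obstruents become voiceless word-finally).
The one attested form of 'hand', [ŋiŋupuʒi], shows underlying /ŋiŋupuʒ/. Applying the same rule word-finally gives [ŋiŋupuʃ].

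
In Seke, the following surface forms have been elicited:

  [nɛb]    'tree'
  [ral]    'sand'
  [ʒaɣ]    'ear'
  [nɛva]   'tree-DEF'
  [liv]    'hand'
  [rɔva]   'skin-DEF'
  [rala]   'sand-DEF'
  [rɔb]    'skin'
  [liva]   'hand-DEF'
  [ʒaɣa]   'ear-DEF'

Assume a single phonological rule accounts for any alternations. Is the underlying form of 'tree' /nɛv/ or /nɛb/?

'tree' shows [v] ~ [b] at the end of the stem ([nɛva] vs [nɛb]).
The stem 'hand' ([liva], [liv]) shows [v] unchanged in both environments, so [v] cannot be basic with [b] derived in isolation.
The alternation reflects intervocalic spirantization: voiced stops become fricatives between vowels. /b/ is underlying.

/nɛb/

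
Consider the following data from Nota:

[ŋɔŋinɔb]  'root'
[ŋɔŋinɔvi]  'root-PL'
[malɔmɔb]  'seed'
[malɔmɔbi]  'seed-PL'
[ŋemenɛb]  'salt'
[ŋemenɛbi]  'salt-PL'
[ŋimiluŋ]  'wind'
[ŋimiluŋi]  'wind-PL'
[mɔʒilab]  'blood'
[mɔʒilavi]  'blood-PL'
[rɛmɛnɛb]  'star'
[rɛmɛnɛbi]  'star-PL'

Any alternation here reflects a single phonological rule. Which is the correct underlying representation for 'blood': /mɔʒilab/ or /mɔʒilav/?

In [mɔʒilab] and [mɔʒilavi] the final segment of 'blood' alternates: [b] ~ [v].
If /b/ were underlying and a rule turned it into [v] before the PL suffix, 'salt' would also alternate; but it has [b] in both [ŋemenɛb] and [ŋemenɛbi].
The underlying segment must be /v/; voiced fricatives become stops word-finally, yielding [b] there.

/mɔʒilav/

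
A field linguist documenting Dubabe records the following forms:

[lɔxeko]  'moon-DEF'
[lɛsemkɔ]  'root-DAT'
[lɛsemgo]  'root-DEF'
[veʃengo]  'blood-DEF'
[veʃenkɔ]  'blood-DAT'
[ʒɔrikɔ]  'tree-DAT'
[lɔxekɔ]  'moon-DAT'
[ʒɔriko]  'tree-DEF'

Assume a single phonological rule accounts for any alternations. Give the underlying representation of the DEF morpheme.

/-go/

The DEF morpheme has two allomorphs, [-go] and [-ko].
The DAT suffix, which begins with [k], is invariant after every stem; so [k] is not altered by any rule here.
The DEF suffix is therefore /-go/ underlyingly, with post-vocalic devoicing: voiced stops become voiceless after a vowel.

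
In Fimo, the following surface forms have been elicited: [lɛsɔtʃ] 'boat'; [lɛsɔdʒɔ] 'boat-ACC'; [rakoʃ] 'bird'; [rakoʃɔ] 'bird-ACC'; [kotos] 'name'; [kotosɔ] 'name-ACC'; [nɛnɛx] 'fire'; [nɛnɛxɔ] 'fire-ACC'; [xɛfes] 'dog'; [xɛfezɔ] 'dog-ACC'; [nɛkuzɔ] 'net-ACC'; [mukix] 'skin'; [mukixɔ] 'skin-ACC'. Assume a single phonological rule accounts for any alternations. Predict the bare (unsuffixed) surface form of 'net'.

[nɛkus]

In [xɛfes] and [xɛfezɔ] the final segment of 'dog' alternates: [s] ~ [z].
Compare 'name', with invariant [s] in [kotos] and [kotosɔ]: an analysis with underlying /s/ and a rule producing [z] before the ACC suffix would wrongly predict alternation here too.
So /z/ is underlying, and a rule of word-final obstruent devoicing — voiced obstruents become voiceless word-finally — gives [s].
The one attested form of 'net', [nɛkuzɔ], shows underlying /nɛkuz/. Applying the same rule word-finally gives [nɛkus].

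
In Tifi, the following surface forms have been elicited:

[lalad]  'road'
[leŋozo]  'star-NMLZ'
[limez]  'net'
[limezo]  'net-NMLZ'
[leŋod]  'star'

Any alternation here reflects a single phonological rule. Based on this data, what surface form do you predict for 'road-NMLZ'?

[lalazo]

The stem for 'star' ends in [z] in [leŋozo] but [d] in [leŋod].
Compare 'net', with invariant [z] in [limezo] and [limez]: an analysis with underlying /z/ and a rule producing [d] in isolation would wrongly predict alternation here too.
The underlying segment must be /d/; voiced stops become fricatives between vowels, yielding [z] there.
The one attested form of 'road', [lalad], shows underlying /lalad/. Applying the same rule between vowels gives [lalazo].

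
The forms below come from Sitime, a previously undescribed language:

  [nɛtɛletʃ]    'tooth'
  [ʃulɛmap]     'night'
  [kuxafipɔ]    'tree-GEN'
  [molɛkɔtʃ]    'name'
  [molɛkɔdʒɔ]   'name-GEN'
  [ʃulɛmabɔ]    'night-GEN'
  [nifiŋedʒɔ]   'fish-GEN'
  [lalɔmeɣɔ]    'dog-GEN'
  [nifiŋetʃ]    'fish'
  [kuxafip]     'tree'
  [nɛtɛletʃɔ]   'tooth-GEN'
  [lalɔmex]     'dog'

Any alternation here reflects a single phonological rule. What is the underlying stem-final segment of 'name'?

In [molɛkɔtʃ] and [molɛkɔdʒɔ] the final segment of 'name' alternates: [tʃ] ~ [dʒ].
But 'tooth' keeps [tʃ] in both environments ([nɛtɛletʃ], [nɛtɛletʃɔ]), so there is no rule changing /tʃ/ to [dʒ] before the GEN suffix.
Therefore /dʒ/ is basic and [tʃ] is derived by word-final obstruent devoicing (voiced obstruents become voiceless word-finally).

/dʒ/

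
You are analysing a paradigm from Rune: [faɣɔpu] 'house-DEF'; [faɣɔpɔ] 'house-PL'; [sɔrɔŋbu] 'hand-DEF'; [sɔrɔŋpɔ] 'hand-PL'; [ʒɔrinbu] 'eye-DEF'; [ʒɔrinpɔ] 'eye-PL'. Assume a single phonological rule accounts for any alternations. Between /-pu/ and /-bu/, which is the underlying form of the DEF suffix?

/-bu/

The DEF suffix surfaces as [-bu] and [-pu], depending on the final segment of the stem.
By contrast the PL suffix keeps its initial [p] throughout — that segment must be underlying.
So the underlying form is /-bu/, and voiced stops become voiceless after a vowel.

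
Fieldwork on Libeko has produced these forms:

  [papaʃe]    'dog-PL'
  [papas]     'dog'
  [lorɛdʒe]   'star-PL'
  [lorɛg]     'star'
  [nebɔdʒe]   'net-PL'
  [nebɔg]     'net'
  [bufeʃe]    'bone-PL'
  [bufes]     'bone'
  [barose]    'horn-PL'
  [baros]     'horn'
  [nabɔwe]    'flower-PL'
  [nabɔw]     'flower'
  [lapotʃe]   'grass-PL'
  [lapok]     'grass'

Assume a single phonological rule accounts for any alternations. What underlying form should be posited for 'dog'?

In [papaʃe] and [papas] the final segment of 'dog' alternates: [ʃ] ~ [s].
If /s/ were underlying and a rule turned it into [ʃ] before the PL suffix, 'horn' would also alternate; but it has [s] in both [barose] and [baros].
The underlying segment must be /ʃ/; palato-alveolar /tʃ/, /dʒ/ and /ʃ/ become [k], [g] and [s] when no front vowel follows, yielding [s] there.
So 'dog' = /papaʃ/.

/papaʃ/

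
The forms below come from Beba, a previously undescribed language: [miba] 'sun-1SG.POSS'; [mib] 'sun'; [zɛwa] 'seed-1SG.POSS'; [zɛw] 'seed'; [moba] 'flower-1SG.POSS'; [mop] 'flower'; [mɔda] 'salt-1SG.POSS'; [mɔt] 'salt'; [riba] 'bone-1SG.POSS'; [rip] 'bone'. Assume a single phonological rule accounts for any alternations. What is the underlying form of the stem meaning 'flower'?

In [moba] and [mop] the final segment of 'flower' alternates: [b] ~ [p].
If /b/ were underlying and a rule turned it into [p] in isolation, 'sun' would also alternate; but it has [b] in both [miba] and [mib].
The underlying segment must be /p/; voiceless stops become voiced between vowels, yielding [b] there.

/mop/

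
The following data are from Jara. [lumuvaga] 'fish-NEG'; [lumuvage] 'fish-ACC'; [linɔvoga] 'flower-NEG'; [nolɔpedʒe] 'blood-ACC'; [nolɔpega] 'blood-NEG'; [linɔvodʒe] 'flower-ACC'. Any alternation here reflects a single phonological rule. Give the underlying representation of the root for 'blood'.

/nolɔpedʒ/

The root 'blood' surfaces as [nolɔpedʒe] and [nolɔpega], with a stem-final [dʒ] ~ [g] alternation.
Compare 'fish', with invariant [g] in [lumuvage] and [lumuvaga]: an analysis with underlying /g/ and a rule producing [dʒ] before the ACC suffix would wrongly predict alternation here too.
So /dʒ/ is underlying, and a rule of depalatalization — palato-alveolar /dʒ/ becomes [g] when no front vowel follows — gives [g].
Hence 'blood' is /nolɔpedʒ/ underlyingly.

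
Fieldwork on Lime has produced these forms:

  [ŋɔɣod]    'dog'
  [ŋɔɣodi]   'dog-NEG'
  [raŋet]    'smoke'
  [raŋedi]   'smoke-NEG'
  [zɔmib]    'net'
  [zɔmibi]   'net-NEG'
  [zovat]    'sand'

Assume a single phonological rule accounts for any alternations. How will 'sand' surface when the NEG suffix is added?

[zovadi]

The stem for 'smoke' ends in [t] in [raŋet] but [d] in [raŋedi].
If /d/ were underlying and a rule turned it into [t] in isolation, 'dog' would also alternate; but it has [d] in both [ŋɔɣod] and [ŋɔɣodi].
The underlying segment must be /t/; voiceless stops become voiced between vowels, yielding [d] there.
From [zovat] the stem 'sand' is /zovat/; between vowels this yields [zovadi].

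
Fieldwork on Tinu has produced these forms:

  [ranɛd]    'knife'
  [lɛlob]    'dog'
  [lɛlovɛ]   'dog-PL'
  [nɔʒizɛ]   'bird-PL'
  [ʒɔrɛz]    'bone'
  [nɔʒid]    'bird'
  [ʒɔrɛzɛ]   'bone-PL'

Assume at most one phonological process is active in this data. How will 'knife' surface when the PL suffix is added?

[ranɛzɛ]

The stem for 'bird' ends in [d] in [nɔʒid] but [z] in [nɔʒizɛ].
The stem 'bone' ([ʒɔrɛz], [ʒɔrɛzɛ]) shows [z] unchanged in both environments, so [z] cannot be basic with [d] derived in isolation.
Therefore /d/ is basic and [z] is derived by intervocalic spirantization (voiced stops become fricatives between vowels).
The one attested form of 'knife', [ranɛd], shows underlying /ranɛd/. Applying the same rule between vowels gives [ranɛzɛ].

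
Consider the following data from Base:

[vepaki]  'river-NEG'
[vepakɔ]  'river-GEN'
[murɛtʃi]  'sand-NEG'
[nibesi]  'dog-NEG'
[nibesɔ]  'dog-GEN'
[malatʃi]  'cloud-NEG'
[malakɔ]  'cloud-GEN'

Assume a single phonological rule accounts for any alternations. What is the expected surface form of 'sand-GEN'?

[murɛkɔ]

The stem for 'cloud' ends in [tʃ] in [malatʃi] but [k] in [malakɔ].
Compare 'river', with invariant [k] in [vepaki] and [vepakɔ]: an analysis with underlying /k/ and a rule producing [tʃ] before the NEG suffix would wrongly predict alternation here too.
Therefore /tʃ/ is basic and [k] is derived by depalatalization (palato-alveolar /tʃ/ becomes [k] when no front vowel follows).
The one attested form of 'sand', [murɛtʃi], shows underlying /murɛtʃ/. Applying the same rule when no front vowel follows gives [murɛkɔ].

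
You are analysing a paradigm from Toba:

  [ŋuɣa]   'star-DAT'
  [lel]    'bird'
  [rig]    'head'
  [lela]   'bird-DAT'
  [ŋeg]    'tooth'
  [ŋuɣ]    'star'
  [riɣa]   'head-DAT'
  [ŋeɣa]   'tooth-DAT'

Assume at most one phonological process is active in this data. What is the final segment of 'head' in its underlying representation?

/g/

The stem for 'head' ends in [g] in [rig] but [ɣ] in [riɣa].
If /ɣ/ were underlying and a rule turned it into [g] in isolation, 'star' would also alternate; but it has [ɣ] in both [ŋuɣ] and [ŋuɣa].
So /g/ is underlying, and a rule of intervocalic spirantization — voiced stops become fricatives between vowels — gives [ɣ].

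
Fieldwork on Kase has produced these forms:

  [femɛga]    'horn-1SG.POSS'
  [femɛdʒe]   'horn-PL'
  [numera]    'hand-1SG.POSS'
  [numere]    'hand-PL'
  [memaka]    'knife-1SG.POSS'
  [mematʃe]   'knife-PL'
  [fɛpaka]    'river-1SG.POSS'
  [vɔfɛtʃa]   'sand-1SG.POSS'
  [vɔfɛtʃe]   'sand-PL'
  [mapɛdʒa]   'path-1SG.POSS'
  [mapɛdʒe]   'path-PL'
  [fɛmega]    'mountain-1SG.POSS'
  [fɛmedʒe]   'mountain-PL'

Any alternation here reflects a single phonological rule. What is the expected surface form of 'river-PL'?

[fɛpatʃe]

'knife' shows [k] ~ [tʃ] at the end of the stem ([memaka] vs [mematʃe]).
Compare 'sand', with invariant [tʃ] in [vɔfɛtʃa] and [vɔfɛtʃe]: an analysis with underlying /tʃ/ and a rule producing [k] before the 1SG.POSS suffix would wrongly predict alternation here too.
The alternation reflects palatalization before a front vowel: /k/ and /g/ become palato-alveolar [tʃ] and [dʒ] before a front vowel. /k/ is underlying.
The one attested form of 'river', [fɛpaka], shows underlying /fɛpak/. Applying the same rule before a front vowel gives [fɛpatʃe].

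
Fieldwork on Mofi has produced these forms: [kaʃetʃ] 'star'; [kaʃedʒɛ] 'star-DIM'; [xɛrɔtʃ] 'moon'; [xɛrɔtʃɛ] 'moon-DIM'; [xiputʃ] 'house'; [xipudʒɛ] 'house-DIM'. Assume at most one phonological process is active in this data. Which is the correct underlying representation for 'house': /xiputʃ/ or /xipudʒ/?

In [xiputʃ] and [xipudʒɛ] the final segment of 'house' alternates: [tʃ] ~ [dʒ].
Compare 'moon', with invariant [tʃ] in [xɛrɔtʃ] and [xɛrɔtʃɛ]: an analysis with underlying /tʃ/ and a rule producing [dʒ] before the DIM suffix would wrongly predict alternation here too.
So /dʒ/ is underlying, and a rule of word-final obstruent devoicing — voiced obstruents become voiceless word-finally — gives [tʃ].

/xipudʒ/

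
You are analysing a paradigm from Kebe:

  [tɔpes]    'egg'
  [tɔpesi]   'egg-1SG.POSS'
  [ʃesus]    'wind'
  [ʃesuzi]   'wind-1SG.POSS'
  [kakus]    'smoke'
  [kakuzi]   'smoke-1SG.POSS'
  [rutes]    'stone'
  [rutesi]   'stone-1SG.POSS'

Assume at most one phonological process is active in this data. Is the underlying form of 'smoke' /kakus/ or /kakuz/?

The root 'smoke' surfaces as [kakus] and [kakuzi], with a stem-final [s] ~ [z] alternation.
Compare 'egg', with invariant [s] in [tɔpes] and [tɔpesi]: an analysis with underlying /s/ and a rule producing [z] before the 1SG.POSS suffix would wrongly predict alternation here too.
The alternation reflects word-final obstruent devoicing: voiced obstruents become voiceless word-finally. /z/ is underlying.

/kakuz/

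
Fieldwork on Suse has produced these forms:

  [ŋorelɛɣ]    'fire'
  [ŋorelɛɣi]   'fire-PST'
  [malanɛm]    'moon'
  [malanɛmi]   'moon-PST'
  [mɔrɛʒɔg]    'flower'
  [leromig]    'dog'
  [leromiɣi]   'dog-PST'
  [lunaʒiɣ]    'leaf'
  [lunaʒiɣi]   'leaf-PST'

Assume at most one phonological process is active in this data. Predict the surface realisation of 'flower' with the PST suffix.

In [leromig] and [leromiɣi] the final segment of 'dog' alternates: [g] ~ [ɣ].
If /ɣ/ were underlying and a rule turned it into [g] in isolation, 'leaf' would also alternate; but it has [ɣ] in both [lunaʒiɣ] and [lunaʒiɣi].
The alternation reflects intervocalic spirantization: voiced stops become fricatives between vowels. /g/ is underlying.
The one attested form of 'flower', [mɔrɛʒɔg], shows underlying /mɔrɛʒɔg/. Applying the same rule between vowels gives [mɔrɛʒɔɣi].

[mɔrɛʒɔɣi]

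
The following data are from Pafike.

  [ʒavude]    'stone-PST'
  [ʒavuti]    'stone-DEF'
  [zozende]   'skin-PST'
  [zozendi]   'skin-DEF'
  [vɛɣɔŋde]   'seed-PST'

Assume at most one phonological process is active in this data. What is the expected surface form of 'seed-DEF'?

The DEF morpheme has two allomorphs, [-di] and [-ti].
The PST suffix, which begins with [d], is invariant after every stem; so [d] is not altered by any rule here.
The DEF suffix is therefore /-ti/ underlyingly, with post-nasal voicing: voiceless stops become voiced after a nasal.
After 'seed', which ends in a nasal, the suffix surfaces as [-di], giving [vɛɣɔŋdi].

[vɛɣɔŋdi]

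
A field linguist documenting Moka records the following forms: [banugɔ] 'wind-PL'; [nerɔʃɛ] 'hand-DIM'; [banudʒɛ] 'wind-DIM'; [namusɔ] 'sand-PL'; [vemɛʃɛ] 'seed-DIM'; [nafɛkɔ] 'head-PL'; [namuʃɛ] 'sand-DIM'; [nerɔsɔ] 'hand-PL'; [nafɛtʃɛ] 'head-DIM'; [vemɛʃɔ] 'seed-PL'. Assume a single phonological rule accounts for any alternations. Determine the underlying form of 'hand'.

/nerɔs/

The stem for 'hand' ends in [s] in [nerɔsɔ] but [ʃ] in [nerɔʃɛ].
The stem 'seed' ([vemɛʃɔ], [vemɛʃɛ]) shows [ʃ] unchanged in both environments, so [ʃ] cannot be basic with [s] derived before the PL suffix.
The alternation reflects palatalization before a front vowel: /k/, /g/ and /s/ become palato-alveolar [tʃ], [dʒ] and [ʃ] before a front vowel. /s/ is underlying.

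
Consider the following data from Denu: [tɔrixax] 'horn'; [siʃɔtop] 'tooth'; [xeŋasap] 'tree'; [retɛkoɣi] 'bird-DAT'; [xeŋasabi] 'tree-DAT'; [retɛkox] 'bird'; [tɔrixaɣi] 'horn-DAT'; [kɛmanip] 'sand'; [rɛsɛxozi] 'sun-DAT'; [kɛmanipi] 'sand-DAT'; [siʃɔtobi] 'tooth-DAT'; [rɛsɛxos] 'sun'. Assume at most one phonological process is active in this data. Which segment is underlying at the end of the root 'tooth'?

/b/

In [siʃɔtop] and [siʃɔtobi] the final segment of 'tooth' alternates: [p] ~ [b].
Compare 'sand', with invariant [p] in [kɛmanip] and [kɛmanipi]: an analysis with underlying /p/ and a rule producing [b] before the DAT suffix would wrongly predict alternation here too.
So /b/ is underlying, and a rule of word-final obstruent devoicing — voiced obstruents become voiceless word-finally — gives [p].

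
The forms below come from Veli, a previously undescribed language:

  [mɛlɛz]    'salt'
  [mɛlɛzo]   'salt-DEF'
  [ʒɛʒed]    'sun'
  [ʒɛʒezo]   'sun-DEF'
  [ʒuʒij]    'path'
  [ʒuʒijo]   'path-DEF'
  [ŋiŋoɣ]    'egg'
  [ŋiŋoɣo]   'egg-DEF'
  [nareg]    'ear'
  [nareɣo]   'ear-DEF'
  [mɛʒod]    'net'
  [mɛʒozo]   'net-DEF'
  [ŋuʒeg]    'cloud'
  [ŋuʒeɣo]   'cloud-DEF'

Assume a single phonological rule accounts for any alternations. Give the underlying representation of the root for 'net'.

/mɛʒod/

In [mɛʒod] and [mɛʒozo] the final segment of 'net' alternates: [d] ~ [z].
The stem 'salt' ([mɛlɛz], [mɛlɛzo]) shows [z] unchanged in both environments, so [z] cannot be basic with [d] derived in isolation.
The underlying segment must be /d/; voiced stops become fricatives between vowels, yielding [z] there.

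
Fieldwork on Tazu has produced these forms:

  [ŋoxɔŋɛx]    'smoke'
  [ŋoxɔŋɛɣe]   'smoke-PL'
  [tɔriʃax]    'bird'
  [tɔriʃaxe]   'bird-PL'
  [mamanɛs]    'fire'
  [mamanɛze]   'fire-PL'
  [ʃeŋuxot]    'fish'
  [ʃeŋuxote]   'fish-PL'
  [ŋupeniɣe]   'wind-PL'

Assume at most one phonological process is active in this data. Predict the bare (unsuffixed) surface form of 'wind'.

'smoke' shows [x] ~ [ɣ] at the end of the stem ([ŋoxɔŋɛx] vs [ŋoxɔŋɛɣe]).
But 'bird' keeps [x] in both environments ([tɔriʃax], [tɔriʃaxe]), so there is no rule changing /x/ to [ɣ] before the PL suffix.
The alternation reflects word-final obstruent devoicing: voiced obstruents become voiceless word-finally. /ɣ/ is underlying.
The one attested form of 'wind', [ŋupeniɣe], shows underlying /ŋupeniɣ/. Applying the same rule word-finally gives [ŋupenix].

[ŋupenix]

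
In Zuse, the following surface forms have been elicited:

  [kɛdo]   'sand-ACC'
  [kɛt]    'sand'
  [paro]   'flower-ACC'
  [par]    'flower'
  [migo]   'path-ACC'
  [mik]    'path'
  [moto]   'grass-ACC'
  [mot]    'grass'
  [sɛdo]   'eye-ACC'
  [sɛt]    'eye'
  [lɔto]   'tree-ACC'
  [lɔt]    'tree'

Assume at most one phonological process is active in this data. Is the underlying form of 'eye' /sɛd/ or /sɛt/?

In [sɛdo] and [sɛt] the final segment of 'eye' alternates: [d] ~ [t].
If /t/ were underlying and a rule turned it into [d] before the ACC suffix, 'grass' would also alternate; but it has [t] in both [moto] and [mot].
The underlying segment must be /d/; voiced obstruents become voiceless word-finally, yielding [t] there.

/sɛd/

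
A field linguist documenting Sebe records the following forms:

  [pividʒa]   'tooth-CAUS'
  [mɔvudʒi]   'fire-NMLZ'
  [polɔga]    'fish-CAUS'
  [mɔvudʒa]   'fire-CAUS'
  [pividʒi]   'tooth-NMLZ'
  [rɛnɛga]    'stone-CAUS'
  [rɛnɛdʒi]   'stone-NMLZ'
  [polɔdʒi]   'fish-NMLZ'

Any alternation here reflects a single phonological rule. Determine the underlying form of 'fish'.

/polɔg/

'fish' shows [dʒ] ~ [g] at the end of the stem ([polɔdʒi] vs [polɔga]).
Compare 'fire', with invariant [dʒ] in [mɔvudʒi] and [mɔvudʒa]: an analysis with underlying /dʒ/ and a rule producing [g] before the CAUS suffix would wrongly predict alternation here too.
Therefore /g/ is basic and [dʒ] is derived by palatalization before a front vowel (/g/ becomes palato-alveolar [dʒ] before a front vowel).
So 'fish' = /polɔg/.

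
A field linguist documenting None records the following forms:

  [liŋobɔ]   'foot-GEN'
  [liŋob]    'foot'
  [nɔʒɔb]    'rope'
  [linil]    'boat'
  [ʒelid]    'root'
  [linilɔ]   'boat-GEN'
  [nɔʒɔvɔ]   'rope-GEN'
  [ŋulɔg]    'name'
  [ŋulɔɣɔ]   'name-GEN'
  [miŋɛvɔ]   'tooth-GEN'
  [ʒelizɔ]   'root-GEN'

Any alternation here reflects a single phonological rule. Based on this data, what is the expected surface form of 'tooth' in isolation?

[miŋɛb]

The root 'rope' surfaces as [nɔʒɔb] and [nɔʒɔvɔ], with a stem-final [b] ~ [v] alternation.
But 'foot' keeps [b] in both environments ([liŋob], [liŋobɔ]), so there is no rule changing /b/ to [v] before the GEN suffix.
Therefore /v/ is basic and [b] is derived by word-final hardening (voiced fricatives become stops word-finally).
From [miŋɛvɔ] the stem 'tooth' is /miŋɛv/; word-finally this yields [miŋɛb].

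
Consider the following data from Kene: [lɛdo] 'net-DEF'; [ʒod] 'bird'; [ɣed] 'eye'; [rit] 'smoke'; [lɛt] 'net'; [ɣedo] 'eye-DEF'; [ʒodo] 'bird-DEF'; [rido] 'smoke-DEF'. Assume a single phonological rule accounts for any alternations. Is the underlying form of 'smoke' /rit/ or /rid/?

The root 'smoke' surfaces as [rido] and [rit], with a stem-final [d] ~ [t] alternation.
But 'bird' keeps [d] in both environments ([ʒodo], [ʒod]), so there is no rule changing /d/ to [t] in isolation.
So /t/ is underlying, and a rule of intervocalic voicing — voiceless stops become voiced between vowels — gives [d].

/rit/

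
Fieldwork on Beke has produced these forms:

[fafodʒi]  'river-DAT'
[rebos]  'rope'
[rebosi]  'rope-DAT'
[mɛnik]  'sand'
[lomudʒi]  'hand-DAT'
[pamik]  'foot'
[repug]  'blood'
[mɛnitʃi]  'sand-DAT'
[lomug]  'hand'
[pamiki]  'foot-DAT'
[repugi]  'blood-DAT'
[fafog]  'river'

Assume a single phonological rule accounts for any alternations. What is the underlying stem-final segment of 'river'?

The root 'river' surfaces as [fafog] and [fafodʒi], with a stem-final [g] ~ [dʒ] alternation.
But 'blood' keeps [g] in both environments ([repug], [repugi]), so there is no rule changing /g/ to [dʒ] before the DAT suffix.
The underlying segment must be /dʒ/; palato-alveolar /tʃ/ and /dʒ/ become [k] and [g] when no front vowel follows, yielding [g] there.

/dʒ/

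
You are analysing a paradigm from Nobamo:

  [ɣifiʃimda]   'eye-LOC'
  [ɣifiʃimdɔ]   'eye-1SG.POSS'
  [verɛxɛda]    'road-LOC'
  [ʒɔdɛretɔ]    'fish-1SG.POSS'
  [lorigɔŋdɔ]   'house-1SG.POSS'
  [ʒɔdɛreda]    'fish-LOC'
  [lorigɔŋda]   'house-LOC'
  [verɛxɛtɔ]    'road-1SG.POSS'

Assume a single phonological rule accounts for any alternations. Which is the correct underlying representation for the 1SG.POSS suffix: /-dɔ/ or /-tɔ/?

The 1SG.POSS morpheme has two allomorphs, [-dɔ] and [-tɔ].
By contrast the LOC suffix keeps its initial [d] throughout — that segment must be underlying.
So the underlying form is /-tɔ/, and voiceless stops become voiced after a nasal.

/-tɔ/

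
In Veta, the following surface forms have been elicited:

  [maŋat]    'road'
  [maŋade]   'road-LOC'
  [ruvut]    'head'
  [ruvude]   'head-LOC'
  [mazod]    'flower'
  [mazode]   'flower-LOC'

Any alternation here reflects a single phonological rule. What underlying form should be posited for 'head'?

/ruvut/

The root 'head' surfaces as [ruvut] and [ruvude], with a stem-final [t] ~ [d] alternation.
But 'flower' keeps [d] in both environments ([mazod], [mazode]), so there is no rule changing /d/ to [t] in isolation.
Therefore /t/ is basic and [d] is derived by intervocalic voicing (voiceless stops become voiced between vowels).
So 'head' = /ruvut/.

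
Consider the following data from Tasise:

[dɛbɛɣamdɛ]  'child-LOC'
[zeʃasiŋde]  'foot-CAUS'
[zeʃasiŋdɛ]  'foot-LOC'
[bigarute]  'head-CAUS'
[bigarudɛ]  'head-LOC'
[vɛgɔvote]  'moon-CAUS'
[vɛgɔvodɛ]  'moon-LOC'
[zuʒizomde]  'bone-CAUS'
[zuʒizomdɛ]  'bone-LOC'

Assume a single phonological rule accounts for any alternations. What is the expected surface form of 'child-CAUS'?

[dɛbɛɣamde]

The CAUS suffix surfaces as [-de] and [-te], depending on the final segment of the stem.
The LOC suffix, which begins with [d], is invariant after every stem; so [d] is not altered by any rule here.
So the underlying form is /-te/, and voiceless stops become voiced after a nasal.
After 'child', which ends in a nasal, the suffix surfaces as [-de], giving [dɛbɛɣamde].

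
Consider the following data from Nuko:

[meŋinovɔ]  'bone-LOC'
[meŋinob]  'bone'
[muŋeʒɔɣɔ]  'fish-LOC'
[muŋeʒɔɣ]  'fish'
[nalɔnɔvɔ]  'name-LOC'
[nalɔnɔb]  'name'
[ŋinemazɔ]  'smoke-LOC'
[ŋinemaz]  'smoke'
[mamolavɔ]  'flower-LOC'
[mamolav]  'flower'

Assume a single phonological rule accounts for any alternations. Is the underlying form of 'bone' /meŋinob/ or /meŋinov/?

The stem for 'bone' ends in [v] in [meŋinovɔ] but [b] in [meŋinob].
But 'flower' keeps [v] in both environments ([mamolavɔ], [mamolav]), so there is no rule changing /v/ to [b] in isolation.
So /b/ is underlying, and a rule of intervocalic spirantization — voiced stops become fricatives between vowels — gives [v].

/meŋinob/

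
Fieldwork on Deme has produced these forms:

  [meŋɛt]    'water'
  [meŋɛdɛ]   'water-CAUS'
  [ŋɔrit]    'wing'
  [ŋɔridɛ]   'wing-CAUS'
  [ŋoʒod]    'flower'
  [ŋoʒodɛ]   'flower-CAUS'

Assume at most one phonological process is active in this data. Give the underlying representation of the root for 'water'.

The stem for 'water' ends in [t] in [meŋɛt] but [d] in [meŋɛdɛ].
Compare 'flower', with invariant [d] in [ŋoʒod] and [ŋoʒodɛ]: an analysis with underlying /d/ and a rule producing [t] in isolation would wrongly predict alternation here too.
So /t/ is underlying, and a rule of intervocalic voicing — voiceless stops become voiced between vowels — gives [d].

/meŋɛt/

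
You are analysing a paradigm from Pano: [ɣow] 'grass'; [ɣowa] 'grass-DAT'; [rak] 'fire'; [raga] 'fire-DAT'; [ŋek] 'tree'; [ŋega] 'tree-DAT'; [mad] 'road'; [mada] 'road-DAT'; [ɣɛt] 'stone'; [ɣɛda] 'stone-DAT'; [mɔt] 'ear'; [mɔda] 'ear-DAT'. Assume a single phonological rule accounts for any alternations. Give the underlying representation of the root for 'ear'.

The root 'ear' surfaces as [mɔt] and [mɔda], with a stem-final [t] ~ [d] alternation.
Compare 'road', with invariant [d] in [mad] and [mada]: an analysis with underlying /d/ and a rule producing [t] in isolation would wrongly predict alternation here too.
Therefore /t/ is basic and [d] is derived by intervocalic voicing (voiceless stops become voiced between vowels).
The underlying form of 'ear' is therefore /mɔt/.

/mɔt/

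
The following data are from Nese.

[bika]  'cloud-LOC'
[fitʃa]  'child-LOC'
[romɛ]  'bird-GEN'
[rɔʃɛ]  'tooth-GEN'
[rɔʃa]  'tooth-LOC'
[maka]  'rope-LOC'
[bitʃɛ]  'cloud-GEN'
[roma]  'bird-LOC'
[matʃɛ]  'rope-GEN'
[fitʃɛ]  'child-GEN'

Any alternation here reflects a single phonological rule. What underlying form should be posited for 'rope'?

/mak/

The stem for 'rope' ends in [k] in [maka] but [tʃ] in [matʃɛ].
The stem 'child' ([fitʃa], [fitʃɛ]) shows [tʃ] unchanged in both environments, so [tʃ] cannot be basic with [k] derived before the LOC suffix.
The alternation reflects palatalization before a front vowel: /k/ becomes palato-alveolar [tʃ] before a front vowel. /k/ is underlying.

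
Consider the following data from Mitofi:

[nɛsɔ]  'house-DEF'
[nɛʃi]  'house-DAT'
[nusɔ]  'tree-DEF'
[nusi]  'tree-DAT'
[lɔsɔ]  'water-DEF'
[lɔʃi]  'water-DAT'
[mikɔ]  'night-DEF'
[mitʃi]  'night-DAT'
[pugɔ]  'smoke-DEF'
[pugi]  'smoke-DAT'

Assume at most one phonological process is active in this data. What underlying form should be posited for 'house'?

/nɛʃ/

'house' shows [s] ~ [ʃ] at the end of the stem ([nɛsɔ] vs [nɛʃi]).
Compare 'tree', with invariant [s] in [nusɔ] and [nusi]: an analysis with underlying /s/ and a rule producing [ʃ] before the DAT suffix would wrongly predict alternation here too.
The alternation reflects depalatalization: palato-alveolar /tʃ/ and /ʃ/ become [k] and [s] when no front vowel follows. /ʃ/ is underlying.
So 'house' = /nɛʃ/.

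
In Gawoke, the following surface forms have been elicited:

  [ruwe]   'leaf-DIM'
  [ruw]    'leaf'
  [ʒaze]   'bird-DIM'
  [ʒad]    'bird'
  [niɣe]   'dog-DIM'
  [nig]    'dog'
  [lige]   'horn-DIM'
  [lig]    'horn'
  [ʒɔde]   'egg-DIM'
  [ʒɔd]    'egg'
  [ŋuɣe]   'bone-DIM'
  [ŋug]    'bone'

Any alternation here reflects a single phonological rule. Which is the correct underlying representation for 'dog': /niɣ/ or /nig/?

/niɣ/

The stem for 'dog' ends in [ɣ] in [niɣe] but [g] in [nig].
But 'horn' keeps [g] in both environments ([lige], [lig]), so there is no rule changing /g/ to [ɣ] before the DIM suffix.
The alternation reflects word-final hardening: voiced fricatives become stops word-finally. /ɣ/ is underlying.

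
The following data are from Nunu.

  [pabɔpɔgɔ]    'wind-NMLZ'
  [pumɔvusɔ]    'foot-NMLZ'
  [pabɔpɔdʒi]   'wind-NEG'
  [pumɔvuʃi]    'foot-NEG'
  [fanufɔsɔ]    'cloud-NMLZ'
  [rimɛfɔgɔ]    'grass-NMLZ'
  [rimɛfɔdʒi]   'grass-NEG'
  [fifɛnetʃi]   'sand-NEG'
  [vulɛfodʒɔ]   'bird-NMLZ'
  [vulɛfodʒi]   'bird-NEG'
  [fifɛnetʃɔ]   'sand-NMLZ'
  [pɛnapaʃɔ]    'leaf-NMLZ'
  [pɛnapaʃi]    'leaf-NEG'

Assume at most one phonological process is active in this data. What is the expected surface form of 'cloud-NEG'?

The stem for 'foot' ends in [s] in [pumɔvusɔ] but [ʃ] in [pumɔvuʃi].
The stem 'leaf' ([pɛnapaʃɔ], [pɛnapaʃi]) shows [ʃ] unchanged in both environments, so [ʃ] cannot be basic with [s] derived before the NMLZ suffix.
So /s/ is underlying, and a rule of palatalization before a front vowel — /g/ and /s/ become palato-alveolar [dʒ] and [ʃ] before a front vowel — gives [ʃ].
The one attested form of 'cloud', [fanufɔsɔ], shows underlying /fanufɔs/. Applying the same rule before a front vowel gives [fanufɔʃi].

[fanufɔʃi]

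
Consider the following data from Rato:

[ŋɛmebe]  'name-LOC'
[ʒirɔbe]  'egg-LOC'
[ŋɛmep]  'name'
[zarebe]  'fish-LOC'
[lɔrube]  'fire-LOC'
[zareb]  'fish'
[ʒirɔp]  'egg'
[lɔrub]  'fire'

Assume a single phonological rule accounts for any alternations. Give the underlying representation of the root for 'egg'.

/ʒirɔp/

'egg' shows [p] ~ [b] at the end of the stem ([ʒirɔp] vs [ʒirɔbe]).
If /b/ were underlying and a rule turned it into [p] in isolation, 'fish' would also alternate; but it has [b] in both [zareb] and [zarebe].
Therefore /p/ is basic and [b] is derived by intervocalic voicing (voiceless stops become voiced between vowels).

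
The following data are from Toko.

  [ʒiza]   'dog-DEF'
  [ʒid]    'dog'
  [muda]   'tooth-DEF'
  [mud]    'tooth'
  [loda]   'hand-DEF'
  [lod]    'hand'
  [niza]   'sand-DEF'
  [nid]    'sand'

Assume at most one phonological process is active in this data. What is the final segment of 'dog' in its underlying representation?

/z/

In [ʒiza] and [ʒid] the final segment of 'dog' alternates: [z] ~ [d].
But 'hand' keeps [d] in both environments ([loda], [lod]), so there is no rule changing /d/ to [z] before the DEF suffix.
Therefore /z/ is basic and [d] is derived by word-final hardening (voiced fricatives become stops word-finally).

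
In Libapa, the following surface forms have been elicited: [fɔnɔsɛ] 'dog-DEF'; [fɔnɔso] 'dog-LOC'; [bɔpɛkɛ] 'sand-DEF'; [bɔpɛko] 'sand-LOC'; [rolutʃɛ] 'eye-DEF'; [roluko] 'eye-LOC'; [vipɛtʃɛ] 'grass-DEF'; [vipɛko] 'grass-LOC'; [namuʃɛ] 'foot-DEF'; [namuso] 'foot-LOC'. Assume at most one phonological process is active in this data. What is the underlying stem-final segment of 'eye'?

/tʃ/

In [rolutʃɛ] and [roluko] the final segment of 'eye' alternates: [tʃ] ~ [k].
Compare 'sand', with invariant [k] in [bɔpɛkɛ] and [bɔpɛko]: an analysis with underlying /k/ and a rule producing [tʃ] before the DEF suffix would wrongly predict alternation here too.
The underlying segment must be /tʃ/; palato-alveolar /tʃ/ and /ʃ/ become [k] and [s] when no front vowel follows, yielding [k] there.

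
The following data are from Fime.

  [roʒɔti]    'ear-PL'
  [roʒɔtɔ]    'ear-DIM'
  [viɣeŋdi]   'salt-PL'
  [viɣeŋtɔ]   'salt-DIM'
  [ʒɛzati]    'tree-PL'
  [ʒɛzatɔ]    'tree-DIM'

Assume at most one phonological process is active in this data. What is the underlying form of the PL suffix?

/-di/

The PL morpheme has two allomorphs, [-di] and [-ti].
By contrast the DIM suffix keeps its initial [t] throughout — that segment must be underlying.
The PL suffix is therefore /-di/ underlyingly, with post-vocalic devoicing: voiced stops become voiceless after a vowel.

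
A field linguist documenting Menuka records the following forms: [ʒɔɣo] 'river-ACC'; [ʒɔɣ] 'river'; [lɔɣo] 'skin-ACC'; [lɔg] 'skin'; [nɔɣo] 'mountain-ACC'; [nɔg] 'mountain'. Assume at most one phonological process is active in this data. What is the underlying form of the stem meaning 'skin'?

/lɔg/

In [lɔɣo] and [lɔg] the final segment of 'skin' alternates: [ɣ] ~ [g].
If /ɣ/ were underlying and a rule turned it into [g] in isolation, 'river' would also alternate; but it has [ɣ] in both [ʒɔɣo] and [ʒɔɣ].
The alternation reflects intervocalic spirantization: voiced stops become fricatives between vowels. /g/ is underlying.
The underlying form of 'skin' is therefore /lɔg/.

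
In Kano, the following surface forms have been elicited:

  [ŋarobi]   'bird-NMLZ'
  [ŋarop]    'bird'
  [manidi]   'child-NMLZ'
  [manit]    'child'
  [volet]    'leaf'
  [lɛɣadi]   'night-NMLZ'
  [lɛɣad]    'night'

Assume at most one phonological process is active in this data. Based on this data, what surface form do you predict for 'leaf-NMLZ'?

[voledi]

The stem for 'child' ends in [d] in [manidi] but [t] in [manit].
But 'night' keeps [d] in both environments ([lɛɣadi], [lɛɣad]), so there is no rule changing /d/ to [t] in isolation.
The alternation reflects intervocalic voicing: voiceless stops become voiced between vowels. /t/ is underlying.
From [volet] the stem 'leaf' is /volet/; between vowels this yields [voledi].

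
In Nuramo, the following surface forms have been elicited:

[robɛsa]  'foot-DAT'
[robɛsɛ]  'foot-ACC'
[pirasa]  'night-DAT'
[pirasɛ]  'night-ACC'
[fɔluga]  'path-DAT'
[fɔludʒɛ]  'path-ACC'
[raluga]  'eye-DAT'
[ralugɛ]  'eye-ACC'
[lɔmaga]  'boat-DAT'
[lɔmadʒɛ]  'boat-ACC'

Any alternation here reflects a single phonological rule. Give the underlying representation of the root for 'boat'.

/lɔmadʒ/

The root 'boat' surfaces as [lɔmaga] and [lɔmadʒɛ], with a stem-final [g] ~ [dʒ] alternation.
The stem 'eye' ([raluga], [ralugɛ]) shows [g] unchanged in both environments, so [g] cannot be basic with [dʒ] derived before the ACC suffix.
The alternation reflects depalatalization: palato-alveolar /dʒ/ becomes [g] when no front vowel follows. /dʒ/ is underlying.
Hence 'boat' is /lɔmadʒ/ underlyingly.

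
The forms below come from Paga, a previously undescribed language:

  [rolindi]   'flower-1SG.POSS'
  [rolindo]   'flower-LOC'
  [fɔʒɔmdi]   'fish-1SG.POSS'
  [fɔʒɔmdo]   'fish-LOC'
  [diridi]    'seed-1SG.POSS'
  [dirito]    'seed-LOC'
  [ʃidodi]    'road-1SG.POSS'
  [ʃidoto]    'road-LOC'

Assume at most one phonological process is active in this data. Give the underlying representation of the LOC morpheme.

/-to/

The LOC suffix surfaces as [-do] and [-to], depending on the final segment of the stem.
By contrast the 1SG.POSS suffix keeps its initial [d] throughout — that segment must be underlying.
The LOC suffix is therefore /-to/ underlyingly, with post-nasal voicing: voiceless stops become voiced after a nasal.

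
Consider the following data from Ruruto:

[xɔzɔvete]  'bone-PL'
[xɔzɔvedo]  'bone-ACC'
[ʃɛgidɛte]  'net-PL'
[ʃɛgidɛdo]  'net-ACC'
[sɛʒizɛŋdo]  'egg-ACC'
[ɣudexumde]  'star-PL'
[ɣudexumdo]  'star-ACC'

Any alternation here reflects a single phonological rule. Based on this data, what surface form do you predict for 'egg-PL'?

[sɛʒizɛŋde]

The PL morpheme has two allomorphs, [-de] and [-te].
By contrast the ACC suffix keeps its initial [d] throughout — that segment must be underlying.
So the underlying form is /-te/, and voiceless stops become voiced after a nasal.
After 'egg', which ends in a nasal, the suffix surfaces as [-de], giving [sɛʒizɛŋde].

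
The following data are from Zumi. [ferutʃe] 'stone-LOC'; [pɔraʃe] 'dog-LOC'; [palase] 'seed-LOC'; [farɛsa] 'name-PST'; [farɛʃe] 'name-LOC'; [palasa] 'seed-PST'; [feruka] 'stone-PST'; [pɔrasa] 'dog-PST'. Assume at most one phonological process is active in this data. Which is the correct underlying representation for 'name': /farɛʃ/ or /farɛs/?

/farɛʃ/

The stem for 'name' ends in [ʃ] in [farɛʃe] but [s] in [farɛsa].
The stem 'seed' ([palase], [palasa]) shows [s] unchanged in both environments, so [s] cannot be basic with [ʃ] derived before the LOC suffix.
The underlying segment must be /ʃ/; palato-alveolar /tʃ/ and /ʃ/ become [k] and [s] when no front vowel follows, yielding [s] there.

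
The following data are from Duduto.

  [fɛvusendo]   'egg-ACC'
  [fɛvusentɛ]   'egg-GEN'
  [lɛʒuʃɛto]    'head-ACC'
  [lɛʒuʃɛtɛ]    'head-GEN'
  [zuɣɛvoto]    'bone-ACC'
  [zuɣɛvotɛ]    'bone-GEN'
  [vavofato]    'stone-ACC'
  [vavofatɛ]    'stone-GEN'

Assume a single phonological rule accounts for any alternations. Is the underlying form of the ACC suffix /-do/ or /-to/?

/-do/

The ACC morpheme has two allomorphs, [-do] and [-to].
By contrast the GEN suffix keeps its initial [t] throughout — that segment must be underlying.
So the underlying form is /-do/, and voiced stops become voiceless after a vowel.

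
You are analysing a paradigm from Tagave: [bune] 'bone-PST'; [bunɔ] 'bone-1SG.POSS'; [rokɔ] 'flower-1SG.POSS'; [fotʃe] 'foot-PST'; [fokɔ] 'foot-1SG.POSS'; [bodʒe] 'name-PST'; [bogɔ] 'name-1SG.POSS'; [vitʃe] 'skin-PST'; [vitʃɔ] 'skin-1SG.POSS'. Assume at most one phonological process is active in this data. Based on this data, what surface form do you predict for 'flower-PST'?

[rotʃe]

The root 'foot' surfaces as [fotʃe] and [fokɔ], with a stem-final [tʃ] ~ [k] alternation.
But 'skin' keeps [tʃ] in both environments ([vitʃe], [vitʃɔ]), so there is no rule changing /tʃ/ to [k] before the 1SG.POSS suffix.
Therefore /k/ is basic and [tʃ] is derived by palatalization before a front vowel (/k/ and /g/ become palato-alveolar [tʃ] and [dʒ] before a front vowel).
From [rokɔ] the stem 'flower' is /rok/; before a front vowel this yields [rotʃe].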